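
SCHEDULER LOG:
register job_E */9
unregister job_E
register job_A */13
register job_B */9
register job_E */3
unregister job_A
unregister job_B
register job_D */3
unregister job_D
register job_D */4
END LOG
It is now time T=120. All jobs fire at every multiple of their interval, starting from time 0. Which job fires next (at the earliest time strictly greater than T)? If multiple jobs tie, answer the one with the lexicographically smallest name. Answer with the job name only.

Answer: job_E

Derivation:
Op 1: register job_E */9 -> active={job_E:*/9}
Op 2: unregister job_E -> active={}
Op 3: register job_A */13 -> active={job_A:*/13}
Op 4: register job_B */9 -> active={job_A:*/13, job_B:*/9}
Op 5: register job_E */3 -> active={job_A:*/13, job_B:*/9, job_E:*/3}
Op 6: unregister job_A -> active={job_B:*/9, job_E:*/3}
Op 7: unregister job_B -> active={job_E:*/3}
Op 8: register job_D */3 -> active={job_D:*/3, job_E:*/3}
Op 9: unregister job_D -> active={job_E:*/3}
Op 10: register job_D */4 -> active={job_D:*/4, job_E:*/3}
  job_D: interval 4, next fire after T=120 is 124
  job_E: interval 3, next fire after T=120 is 123
Earliest = 123, winner (lex tiebreak) = job_E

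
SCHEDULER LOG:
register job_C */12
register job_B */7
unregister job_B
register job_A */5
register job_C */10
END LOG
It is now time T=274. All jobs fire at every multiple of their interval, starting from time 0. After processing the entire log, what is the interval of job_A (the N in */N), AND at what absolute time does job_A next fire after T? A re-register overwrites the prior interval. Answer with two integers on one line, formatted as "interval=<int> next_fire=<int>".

Answer: interval=5 next_fire=275

Derivation:
Op 1: register job_C */12 -> active={job_C:*/12}
Op 2: register job_B */7 -> active={job_B:*/7, job_C:*/12}
Op 3: unregister job_B -> active={job_C:*/12}
Op 4: register job_A */5 -> active={job_A:*/5, job_C:*/12}
Op 5: register job_C */10 -> active={job_A:*/5, job_C:*/10}
Final interval of job_A = 5
Next fire of job_A after T=274: (274//5+1)*5 = 275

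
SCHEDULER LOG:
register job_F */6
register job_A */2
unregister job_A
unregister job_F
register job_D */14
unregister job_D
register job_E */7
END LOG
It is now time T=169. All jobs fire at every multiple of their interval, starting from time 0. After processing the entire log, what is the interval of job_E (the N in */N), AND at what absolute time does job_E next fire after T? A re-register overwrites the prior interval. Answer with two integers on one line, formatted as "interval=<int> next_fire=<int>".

Op 1: register job_F */6 -> active={job_F:*/6}
Op 2: register job_A */2 -> active={job_A:*/2, job_F:*/6}
Op 3: unregister job_A -> active={job_F:*/6}
Op 4: unregister job_F -> active={}
Op 5: register job_D */14 -> active={job_D:*/14}
Op 6: unregister job_D -> active={}
Op 7: register job_E */7 -> active={job_E:*/7}
Final interval of job_E = 7
Next fire of job_E after T=169: (169//7+1)*7 = 175

Answer: interval=7 next_fire=175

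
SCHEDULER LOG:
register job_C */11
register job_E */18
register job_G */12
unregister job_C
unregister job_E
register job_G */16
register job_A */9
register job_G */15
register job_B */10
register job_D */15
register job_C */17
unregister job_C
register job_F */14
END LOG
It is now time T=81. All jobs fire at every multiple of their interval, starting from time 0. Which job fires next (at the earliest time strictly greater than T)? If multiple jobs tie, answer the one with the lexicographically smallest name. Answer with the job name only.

Answer: job_F

Derivation:
Op 1: register job_C */11 -> active={job_C:*/11}
Op 2: register job_E */18 -> active={job_C:*/11, job_E:*/18}
Op 3: register job_G */12 -> active={job_C:*/11, job_E:*/18, job_G:*/12}
Op 4: unregister job_C -> active={job_E:*/18, job_G:*/12}
Op 5: unregister job_E -> active={job_G:*/12}
Op 6: register job_G */16 -> active={job_G:*/16}
Op 7: register job_A */9 -> active={job_A:*/9, job_G:*/16}
Op 8: register job_G */15 -> active={job_A:*/9, job_G:*/15}
Op 9: register job_B */10 -> active={job_A:*/9, job_B:*/10, job_G:*/15}
Op 10: register job_D */15 -> active={job_A:*/9, job_B:*/10, job_D:*/15, job_G:*/15}
Op 11: register job_C */17 -> active={job_A:*/9, job_B:*/10, job_C:*/17, job_D:*/15, job_G:*/15}
Op 12: unregister job_C -> active={job_A:*/9, job_B:*/10, job_D:*/15, job_G:*/15}
Op 13: register job_F */14 -> active={job_A:*/9, job_B:*/10, job_D:*/15, job_F:*/14, job_G:*/15}
  job_A: interval 9, next fire after T=81 is 90
  job_B: interval 10, next fire after T=81 is 90
  job_D: interval 15, next fire after T=81 is 90
  job_F: interval 14, next fire after T=81 is 84
  job_G: interval 15, next fire after T=81 is 90
Earliest = 84, winner (lex tiebreak) = job_F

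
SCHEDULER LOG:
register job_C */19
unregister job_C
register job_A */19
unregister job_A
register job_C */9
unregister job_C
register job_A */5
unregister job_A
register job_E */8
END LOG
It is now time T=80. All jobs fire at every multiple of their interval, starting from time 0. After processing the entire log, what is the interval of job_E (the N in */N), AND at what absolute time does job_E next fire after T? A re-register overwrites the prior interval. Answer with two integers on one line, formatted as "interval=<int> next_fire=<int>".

Answer: interval=8 next_fire=88

Derivation:
Op 1: register job_C */19 -> active={job_C:*/19}
Op 2: unregister job_C -> active={}
Op 3: register job_A */19 -> active={job_A:*/19}
Op 4: unregister job_A -> active={}
Op 5: register job_C */9 -> active={job_C:*/9}
Op 6: unregister job_C -> active={}
Op 7: register job_A */5 -> active={job_A:*/5}
Op 8: unregister job_A -> active={}
Op 9: register job_E */8 -> active={job_E:*/8}
Final interval of job_E = 8
Next fire of job_E after T=80: (80//8+1)*8 = 88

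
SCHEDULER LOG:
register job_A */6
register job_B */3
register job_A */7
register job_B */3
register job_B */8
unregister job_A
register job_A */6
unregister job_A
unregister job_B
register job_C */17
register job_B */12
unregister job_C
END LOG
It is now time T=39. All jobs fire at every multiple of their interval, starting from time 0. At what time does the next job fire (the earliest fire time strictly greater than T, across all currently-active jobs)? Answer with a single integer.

Answer: 48

Derivation:
Op 1: register job_A */6 -> active={job_A:*/6}
Op 2: register job_B */3 -> active={job_A:*/6, job_B:*/3}
Op 3: register job_A */7 -> active={job_A:*/7, job_B:*/3}
Op 4: register job_B */3 -> active={job_A:*/7, job_B:*/3}
Op 5: register job_B */8 -> active={job_A:*/7, job_B:*/8}
Op 6: unregister job_A -> active={job_B:*/8}
Op 7: register job_A */6 -> active={job_A:*/6, job_B:*/8}
Op 8: unregister job_A -> active={job_B:*/8}
Op 9: unregister job_B -> active={}
Op 10: register job_C */17 -> active={job_C:*/17}
Op 11: register job_B */12 -> active={job_B:*/12, job_C:*/17}
Op 12: unregister job_C -> active={job_B:*/12}
  job_B: interval 12, next fire after T=39 is 48
Earliest fire time = 48 (job job_B)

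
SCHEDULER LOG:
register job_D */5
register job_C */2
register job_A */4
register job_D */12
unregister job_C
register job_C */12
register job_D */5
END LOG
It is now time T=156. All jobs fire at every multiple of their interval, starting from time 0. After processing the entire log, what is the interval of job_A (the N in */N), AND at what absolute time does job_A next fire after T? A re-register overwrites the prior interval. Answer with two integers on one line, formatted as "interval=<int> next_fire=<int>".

Answer: interval=4 next_fire=160

Derivation:
Op 1: register job_D */5 -> active={job_D:*/5}
Op 2: register job_C */2 -> active={job_C:*/2, job_D:*/5}
Op 3: register job_A */4 -> active={job_A:*/4, job_C:*/2, job_D:*/5}
Op 4: register job_D */12 -> active={job_A:*/4, job_C:*/2, job_D:*/12}
Op 5: unregister job_C -> active={job_A:*/4, job_D:*/12}
Op 6: register job_C */12 -> active={job_A:*/4, job_C:*/12, job_D:*/12}
Op 7: register job_D */5 -> active={job_A:*/4, job_C:*/12, job_D:*/5}
Final interval of job_A = 4
Next fire of job_A after T=156: (156//4+1)*4 = 160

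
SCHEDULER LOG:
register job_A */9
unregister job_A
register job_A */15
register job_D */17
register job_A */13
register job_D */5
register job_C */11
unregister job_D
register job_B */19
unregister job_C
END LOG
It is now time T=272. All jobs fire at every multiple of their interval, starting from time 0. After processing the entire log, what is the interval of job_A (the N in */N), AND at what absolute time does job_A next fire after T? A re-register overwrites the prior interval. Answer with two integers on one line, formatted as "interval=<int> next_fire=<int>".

Answer: interval=13 next_fire=273

Derivation:
Op 1: register job_A */9 -> active={job_A:*/9}
Op 2: unregister job_A -> active={}
Op 3: register job_A */15 -> active={job_A:*/15}
Op 4: register job_D */17 -> active={job_A:*/15, job_D:*/17}
Op 5: register job_A */13 -> active={job_A:*/13, job_D:*/17}
Op 6: register job_D */5 -> active={job_A:*/13, job_D:*/5}
Op 7: register job_C */11 -> active={job_A:*/13, job_C:*/11, job_D:*/5}
Op 8: unregister job_D -> active={job_A:*/13, job_C:*/11}
Op 9: register job_B */19 -> active={job_A:*/13, job_B:*/19, job_C:*/11}
Op 10: unregister job_C -> active={job_A:*/13, job_B:*/19}
Final interval of job_A = 13
Next fire of job_A after T=272: (272//13+1)*13 = 273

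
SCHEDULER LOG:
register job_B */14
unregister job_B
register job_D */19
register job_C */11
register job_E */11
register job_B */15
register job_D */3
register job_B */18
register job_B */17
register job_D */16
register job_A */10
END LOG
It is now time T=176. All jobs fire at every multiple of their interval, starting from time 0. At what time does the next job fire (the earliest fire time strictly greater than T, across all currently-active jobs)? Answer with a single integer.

Op 1: register job_B */14 -> active={job_B:*/14}
Op 2: unregister job_B -> active={}
Op 3: register job_D */19 -> active={job_D:*/19}
Op 4: register job_C */11 -> active={job_C:*/11, job_D:*/19}
Op 5: register job_E */11 -> active={job_C:*/11, job_D:*/19, job_E:*/11}
Op 6: register job_B */15 -> active={job_B:*/15, job_C:*/11, job_D:*/19, job_E:*/11}
Op 7: register job_D */3 -> active={job_B:*/15, job_C:*/11, job_D:*/3, job_E:*/11}
Op 8: register job_B */18 -> active={job_B:*/18, job_C:*/11, job_D:*/3, job_E:*/11}
Op 9: register job_B */17 -> active={job_B:*/17, job_C:*/11, job_D:*/3, job_E:*/11}
Op 10: register job_D */16 -> active={job_B:*/17, job_C:*/11, job_D:*/16, job_E:*/11}
Op 11: register job_A */10 -> active={job_A:*/10, job_B:*/17, job_C:*/11, job_D:*/16, job_E:*/11}
  job_A: interval 10, next fire after T=176 is 180
  job_B: interval 17, next fire after T=176 is 187
  job_C: interval 11, next fire after T=176 is 187
  job_D: interval 16, next fire after T=176 is 192
  job_E: interval 11, next fire after T=176 is 187
Earliest fire time = 180 (job job_A)

Answer: 180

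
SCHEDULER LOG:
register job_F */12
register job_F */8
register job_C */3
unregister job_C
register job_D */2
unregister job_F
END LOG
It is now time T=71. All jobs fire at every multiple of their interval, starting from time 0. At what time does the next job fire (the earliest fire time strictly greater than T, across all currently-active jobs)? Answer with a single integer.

Answer: 72

Derivation:
Op 1: register job_F */12 -> active={job_F:*/12}
Op 2: register job_F */8 -> active={job_F:*/8}
Op 3: register job_C */3 -> active={job_C:*/3, job_F:*/8}
Op 4: unregister job_C -> active={job_F:*/8}
Op 5: register job_D */2 -> active={job_D:*/2, job_F:*/8}
Op 6: unregister job_F -> active={job_D:*/2}
  job_D: interval 2, next fire after T=71 is 72
Earliest fire time = 72 (job job_D)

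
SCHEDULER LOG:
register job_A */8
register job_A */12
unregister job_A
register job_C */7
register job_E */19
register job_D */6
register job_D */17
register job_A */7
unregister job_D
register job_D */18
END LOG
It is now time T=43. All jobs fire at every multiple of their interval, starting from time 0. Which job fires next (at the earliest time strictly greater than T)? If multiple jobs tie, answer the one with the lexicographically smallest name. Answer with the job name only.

Op 1: register job_A */8 -> active={job_A:*/8}
Op 2: register job_A */12 -> active={job_A:*/12}
Op 3: unregister job_A -> active={}
Op 4: register job_C */7 -> active={job_C:*/7}
Op 5: register job_E */19 -> active={job_C:*/7, job_E:*/19}
Op 6: register job_D */6 -> active={job_C:*/7, job_D:*/6, job_E:*/19}
Op 7: register job_D */17 -> active={job_C:*/7, job_D:*/17, job_E:*/19}
Op 8: register job_A */7 -> active={job_A:*/7, job_C:*/7, job_D:*/17, job_E:*/19}
Op 9: unregister job_D -> active={job_A:*/7, job_C:*/7, job_E:*/19}
Op 10: register job_D */18 -> active={job_A:*/7, job_C:*/7, job_D:*/18, job_E:*/19}
  job_A: interval 7, next fire after T=43 is 49
  job_C: interval 7, next fire after T=43 is 49
  job_D: interval 18, next fire after T=43 is 54
  job_E: interval 19, next fire after T=43 is 57
Earliest = 49, winner (lex tiebreak) = job_A

Answer: job_A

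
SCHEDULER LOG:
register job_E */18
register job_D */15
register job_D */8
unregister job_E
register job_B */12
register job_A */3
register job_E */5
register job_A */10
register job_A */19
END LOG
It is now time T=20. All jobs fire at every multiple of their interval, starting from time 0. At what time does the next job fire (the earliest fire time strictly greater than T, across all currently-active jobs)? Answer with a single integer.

Op 1: register job_E */18 -> active={job_E:*/18}
Op 2: register job_D */15 -> active={job_D:*/15, job_E:*/18}
Op 3: register job_D */8 -> active={job_D:*/8, job_E:*/18}
Op 4: unregister job_E -> active={job_D:*/8}
Op 5: register job_B */12 -> active={job_B:*/12, job_D:*/8}
Op 6: register job_A */3 -> active={job_A:*/3, job_B:*/12, job_D:*/8}
Op 7: register job_E */5 -> active={job_A:*/3, job_B:*/12, job_D:*/8, job_E:*/5}
Op 8: register job_A */10 -> active={job_A:*/10, job_B:*/12, job_D:*/8, job_E:*/5}
Op 9: register job_A */19 -> active={job_A:*/19, job_B:*/12, job_D:*/8, job_E:*/5}
  job_A: interval 19, next fire after T=20 is 38
  job_B: interval 12, next fire after T=20 is 24
  job_D: interval 8, next fire after T=20 is 24
  job_E: interval 5, next fire after T=20 is 25
Earliest fire time = 24 (job job_B)

Answer: 24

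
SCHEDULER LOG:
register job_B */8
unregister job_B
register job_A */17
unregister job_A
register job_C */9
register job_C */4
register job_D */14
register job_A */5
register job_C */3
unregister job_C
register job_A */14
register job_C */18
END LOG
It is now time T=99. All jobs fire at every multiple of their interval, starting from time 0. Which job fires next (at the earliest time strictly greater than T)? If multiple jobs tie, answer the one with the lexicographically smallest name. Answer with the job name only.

Op 1: register job_B */8 -> active={job_B:*/8}
Op 2: unregister job_B -> active={}
Op 3: register job_A */17 -> active={job_A:*/17}
Op 4: unregister job_A -> active={}
Op 5: register job_C */9 -> active={job_C:*/9}
Op 6: register job_C */4 -> active={job_C:*/4}
Op 7: register job_D */14 -> active={job_C:*/4, job_D:*/14}
Op 8: register job_A */5 -> active={job_A:*/5, job_C:*/4, job_D:*/14}
Op 9: register job_C */3 -> active={job_A:*/5, job_C:*/3, job_D:*/14}
Op 10: unregister job_C -> active={job_A:*/5, job_D:*/14}
Op 11: register job_A */14 -> active={job_A:*/14, job_D:*/14}
Op 12: register job_C */18 -> active={job_A:*/14, job_C:*/18, job_D:*/14}
  job_A: interval 14, next fire after T=99 is 112
  job_C: interval 18, next fire after T=99 is 108
  job_D: interval 14, next fire after T=99 is 112
Earliest = 108, winner (lex tiebreak) = job_C

Answer: job_C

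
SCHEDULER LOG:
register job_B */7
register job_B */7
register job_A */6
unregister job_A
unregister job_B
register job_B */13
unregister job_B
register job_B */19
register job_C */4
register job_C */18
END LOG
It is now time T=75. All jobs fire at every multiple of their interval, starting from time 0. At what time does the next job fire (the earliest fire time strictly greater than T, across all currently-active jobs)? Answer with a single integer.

Answer: 76

Derivation:
Op 1: register job_B */7 -> active={job_B:*/7}
Op 2: register job_B */7 -> active={job_B:*/7}
Op 3: register job_A */6 -> active={job_A:*/6, job_B:*/7}
Op 4: unregister job_A -> active={job_B:*/7}
Op 5: unregister job_B -> active={}
Op 6: register job_B */13 -> active={job_B:*/13}
Op 7: unregister job_B -> active={}
Op 8: register job_B */19 -> active={job_B:*/19}
Op 9: register job_C */4 -> active={job_B:*/19, job_C:*/4}
Op 10: register job_C */18 -> active={job_B:*/19, job_C:*/18}
  job_B: interval 19, next fire after T=75 is 76
  job_C: interval 18, next fire after T=75 is 90
Earliest fire time = 76 (job job_B)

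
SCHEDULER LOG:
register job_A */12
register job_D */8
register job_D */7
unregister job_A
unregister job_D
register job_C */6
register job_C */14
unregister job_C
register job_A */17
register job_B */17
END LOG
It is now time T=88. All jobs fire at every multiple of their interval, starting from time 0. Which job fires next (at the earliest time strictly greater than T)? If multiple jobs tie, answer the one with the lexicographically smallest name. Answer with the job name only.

Answer: job_A

Derivation:
Op 1: register job_A */12 -> active={job_A:*/12}
Op 2: register job_D */8 -> active={job_A:*/12, job_D:*/8}
Op 3: register job_D */7 -> active={job_A:*/12, job_D:*/7}
Op 4: unregister job_A -> active={job_D:*/7}
Op 5: unregister job_D -> active={}
Op 6: register job_C */6 -> active={job_C:*/6}
Op 7: register job_C */14 -> active={job_C:*/14}
Op 8: unregister job_C -> active={}
Op 9: register job_A */17 -> active={job_A:*/17}
Op 10: register job_B */17 -> active={job_A:*/17, job_B:*/17}
  job_A: interval 17, next fire after T=88 is 102
  job_B: interval 17, next fire after T=88 is 102
Earliest = 102, winner (lex tiebreak) = job_A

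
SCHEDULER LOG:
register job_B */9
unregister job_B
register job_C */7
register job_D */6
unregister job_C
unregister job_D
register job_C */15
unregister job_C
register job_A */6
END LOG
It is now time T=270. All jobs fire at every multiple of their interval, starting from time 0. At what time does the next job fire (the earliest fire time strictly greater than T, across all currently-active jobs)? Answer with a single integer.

Op 1: register job_B */9 -> active={job_B:*/9}
Op 2: unregister job_B -> active={}
Op 3: register job_C */7 -> active={job_C:*/7}
Op 4: register job_D */6 -> active={job_C:*/7, job_D:*/6}
Op 5: unregister job_C -> active={job_D:*/6}
Op 6: unregister job_D -> active={}
Op 7: register job_C */15 -> active={job_C:*/15}
Op 8: unregister job_C -> active={}
Op 9: register job_A */6 -> active={job_A:*/6}
  job_A: interval 6, next fire after T=270 is 276
Earliest fire time = 276 (job job_A)

Answer: 276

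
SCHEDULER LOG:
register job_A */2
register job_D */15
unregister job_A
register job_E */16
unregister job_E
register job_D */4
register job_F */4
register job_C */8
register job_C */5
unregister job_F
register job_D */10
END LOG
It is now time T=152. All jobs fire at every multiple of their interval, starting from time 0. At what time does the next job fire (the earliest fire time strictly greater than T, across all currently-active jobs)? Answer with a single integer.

Answer: 155

Derivation:
Op 1: register job_A */2 -> active={job_A:*/2}
Op 2: register job_D */15 -> active={job_A:*/2, job_D:*/15}
Op 3: unregister job_A -> active={job_D:*/15}
Op 4: register job_E */16 -> active={job_D:*/15, job_E:*/16}
Op 5: unregister job_E -> active={job_D:*/15}
Op 6: register job_D */4 -> active={job_D:*/4}
Op 7: register job_F */4 -> active={job_D:*/4, job_F:*/4}
Op 8: register job_C */8 -> active={job_C:*/8, job_D:*/4, job_F:*/4}
Op 9: register job_C */5 -> active={job_C:*/5, job_D:*/4, job_F:*/4}
Op 10: unregister job_F -> active={job_C:*/5, job_D:*/4}
Op 11: register job_D */10 -> active={job_C:*/5, job_D:*/10}
  job_C: interval 5, next fire after T=152 is 155
  job_D: interval 10, next fire after T=152 is 160
Earliest fire time = 155 (job job_C)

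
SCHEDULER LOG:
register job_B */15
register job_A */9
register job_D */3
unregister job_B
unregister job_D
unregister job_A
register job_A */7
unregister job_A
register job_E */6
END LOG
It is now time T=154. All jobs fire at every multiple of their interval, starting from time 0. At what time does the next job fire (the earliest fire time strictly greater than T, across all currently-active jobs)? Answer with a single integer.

Answer: 156

Derivation:
Op 1: register job_B */15 -> active={job_B:*/15}
Op 2: register job_A */9 -> active={job_A:*/9, job_B:*/15}
Op 3: register job_D */3 -> active={job_A:*/9, job_B:*/15, job_D:*/3}
Op 4: unregister job_B -> active={job_A:*/9, job_D:*/3}
Op 5: unregister job_D -> active={job_A:*/9}
Op 6: unregister job_A -> active={}
Op 7: register job_A */7 -> active={job_A:*/7}
Op 8: unregister job_A -> active={}
Op 9: register job_E */6 -> active={job_E:*/6}
  job_E: interval 6, next fire after T=154 is 156
Earliest fire time = 156 (job job_E)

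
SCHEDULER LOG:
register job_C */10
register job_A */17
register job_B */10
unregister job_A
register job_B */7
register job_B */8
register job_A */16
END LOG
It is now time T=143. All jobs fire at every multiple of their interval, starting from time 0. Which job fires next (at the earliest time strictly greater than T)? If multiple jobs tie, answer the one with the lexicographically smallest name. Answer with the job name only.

Op 1: register job_C */10 -> active={job_C:*/10}
Op 2: register job_A */17 -> active={job_A:*/17, job_C:*/10}
Op 3: register job_B */10 -> active={job_A:*/17, job_B:*/10, job_C:*/10}
Op 4: unregister job_A -> active={job_B:*/10, job_C:*/10}
Op 5: register job_B */7 -> active={job_B:*/7, job_C:*/10}
Op 6: register job_B */8 -> active={job_B:*/8, job_C:*/10}
Op 7: register job_A */16 -> active={job_A:*/16, job_B:*/8, job_C:*/10}
  job_A: interval 16, next fire after T=143 is 144
  job_B: interval 8, next fire after T=143 is 144
  job_C: interval 10, next fire after T=143 is 150
Earliest = 144, winner (lex tiebreak) = job_A

Answer: job_A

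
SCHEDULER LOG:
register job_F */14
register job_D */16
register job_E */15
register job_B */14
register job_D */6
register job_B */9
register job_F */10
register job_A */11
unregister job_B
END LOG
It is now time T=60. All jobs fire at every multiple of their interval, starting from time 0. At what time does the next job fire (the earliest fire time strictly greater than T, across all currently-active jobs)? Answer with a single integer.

Op 1: register job_F */14 -> active={job_F:*/14}
Op 2: register job_D */16 -> active={job_D:*/16, job_F:*/14}
Op 3: register job_E */15 -> active={job_D:*/16, job_E:*/15, job_F:*/14}
Op 4: register job_B */14 -> active={job_B:*/14, job_D:*/16, job_E:*/15, job_F:*/14}
Op 5: register job_D */6 -> active={job_B:*/14, job_D:*/6, job_E:*/15, job_F:*/14}
Op 6: register job_B */9 -> active={job_B:*/9, job_D:*/6, job_E:*/15, job_F:*/14}
Op 7: register job_F */10 -> active={job_B:*/9, job_D:*/6, job_E:*/15, job_F:*/10}
Op 8: register job_A */11 -> active={job_A:*/11, job_B:*/9, job_D:*/6, job_E:*/15, job_F:*/10}
Op 9: unregister job_B -> active={job_A:*/11, job_D:*/6, job_E:*/15, job_F:*/10}
  job_A: interval 11, next fire after T=60 is 66
  job_D: interval 6, next fire after T=60 is 66
  job_E: interval 15, next fire after T=60 is 75
  job_F: interval 10, next fire after T=60 is 70
Earliest fire time = 66 (job job_A)

Answer: 66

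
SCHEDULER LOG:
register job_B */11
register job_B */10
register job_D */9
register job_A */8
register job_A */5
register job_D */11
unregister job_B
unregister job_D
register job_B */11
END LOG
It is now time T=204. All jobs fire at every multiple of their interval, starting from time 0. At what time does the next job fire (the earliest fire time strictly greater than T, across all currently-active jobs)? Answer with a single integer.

Answer: 205

Derivation:
Op 1: register job_B */11 -> active={job_B:*/11}
Op 2: register job_B */10 -> active={job_B:*/10}
Op 3: register job_D */9 -> active={job_B:*/10, job_D:*/9}
Op 4: register job_A */8 -> active={job_A:*/8, job_B:*/10, job_D:*/9}
Op 5: register job_A */5 -> active={job_A:*/5, job_B:*/10, job_D:*/9}
Op 6: register job_D */11 -> active={job_A:*/5, job_B:*/10, job_D:*/11}
Op 7: unregister job_B -> active={job_A:*/5, job_D:*/11}
Op 8: unregister job_D -> active={job_A:*/5}
Op 9: register job_B */11 -> active={job_A:*/5, job_B:*/11}
  job_A: interval 5, next fire after T=204 is 205
  job_B: interval 11, next fire after T=204 is 209
Earliest fire time = 205 (job job_A)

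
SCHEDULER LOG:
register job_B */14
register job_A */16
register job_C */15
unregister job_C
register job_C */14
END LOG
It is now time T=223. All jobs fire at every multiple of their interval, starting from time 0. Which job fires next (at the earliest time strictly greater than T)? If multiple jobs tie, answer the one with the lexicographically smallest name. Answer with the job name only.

Op 1: register job_B */14 -> active={job_B:*/14}
Op 2: register job_A */16 -> active={job_A:*/16, job_B:*/14}
Op 3: register job_C */15 -> active={job_A:*/16, job_B:*/14, job_C:*/15}
Op 4: unregister job_C -> active={job_A:*/16, job_B:*/14}
Op 5: register job_C */14 -> active={job_A:*/16, job_B:*/14, job_C:*/14}
  job_A: interval 16, next fire after T=223 is 224
  job_B: interval 14, next fire after T=223 is 224
  job_C: interval 14, next fire after T=223 is 224
Earliest = 224, winner (lex tiebreak) = job_A

Answer: job_A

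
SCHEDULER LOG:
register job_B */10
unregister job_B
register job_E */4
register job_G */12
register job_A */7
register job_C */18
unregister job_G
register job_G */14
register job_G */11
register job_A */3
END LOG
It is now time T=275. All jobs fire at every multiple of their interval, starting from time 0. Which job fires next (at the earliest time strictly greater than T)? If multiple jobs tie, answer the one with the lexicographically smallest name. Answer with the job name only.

Answer: job_A

Derivation:
Op 1: register job_B */10 -> active={job_B:*/10}
Op 2: unregister job_B -> active={}
Op 3: register job_E */4 -> active={job_E:*/4}
Op 4: register job_G */12 -> active={job_E:*/4, job_G:*/12}
Op 5: register job_A */7 -> active={job_A:*/7, job_E:*/4, job_G:*/12}
Op 6: register job_C */18 -> active={job_A:*/7, job_C:*/18, job_E:*/4, job_G:*/12}
Op 7: unregister job_G -> active={job_A:*/7, job_C:*/18, job_E:*/4}
Op 8: register job_G */14 -> active={job_A:*/7, job_C:*/18, job_E:*/4, job_G:*/14}
Op 9: register job_G */11 -> active={job_A:*/7, job_C:*/18, job_E:*/4, job_G:*/11}
Op 10: register job_A */3 -> active={job_A:*/3, job_C:*/18, job_E:*/4, job_G:*/11}
  job_A: interval 3, next fire after T=275 is 276
  job_C: interval 18, next fire after T=275 is 288
  job_E: interval 4, next fire after T=275 is 276
  job_G: interval 11, next fire after T=275 is 286
Earliest = 276, winner (lex tiebreak) = job_A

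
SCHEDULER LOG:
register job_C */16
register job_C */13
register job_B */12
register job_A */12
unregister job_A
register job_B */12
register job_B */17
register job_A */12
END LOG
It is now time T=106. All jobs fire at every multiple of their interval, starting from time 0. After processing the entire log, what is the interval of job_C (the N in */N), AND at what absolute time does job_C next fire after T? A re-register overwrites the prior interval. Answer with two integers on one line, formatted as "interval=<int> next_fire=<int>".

Answer: interval=13 next_fire=117

Derivation:
Op 1: register job_C */16 -> active={job_C:*/16}
Op 2: register job_C */13 -> active={job_C:*/13}
Op 3: register job_B */12 -> active={job_B:*/12, job_C:*/13}
Op 4: register job_A */12 -> active={job_A:*/12, job_B:*/12, job_C:*/13}
Op 5: unregister job_A -> active={job_B:*/12, job_C:*/13}
Op 6: register job_B */12 -> active={job_B:*/12, job_C:*/13}
Op 7: register job_B */17 -> active={job_B:*/17, job_C:*/13}
Op 8: register job_A */12 -> active={job_A:*/12, job_B:*/17, job_C:*/13}
Final interval of job_C = 13
Next fire of job_C after T=106: (106//13+1)*13 = 117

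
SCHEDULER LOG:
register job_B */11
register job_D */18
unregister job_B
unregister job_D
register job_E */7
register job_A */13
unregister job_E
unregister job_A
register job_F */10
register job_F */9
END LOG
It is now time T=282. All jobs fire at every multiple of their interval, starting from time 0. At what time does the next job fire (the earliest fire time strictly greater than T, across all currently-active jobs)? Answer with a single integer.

Answer: 288

Derivation:
Op 1: register job_B */11 -> active={job_B:*/11}
Op 2: register job_D */18 -> active={job_B:*/11, job_D:*/18}
Op 3: unregister job_B -> active={job_D:*/18}
Op 4: unregister job_D -> active={}
Op 5: register job_E */7 -> active={job_E:*/7}
Op 6: register job_A */13 -> active={job_A:*/13, job_E:*/7}
Op 7: unregister job_E -> active={job_A:*/13}
Op 8: unregister job_A -> active={}
Op 9: register job_F */10 -> active={job_F:*/10}
Op 10: register job_F */9 -> active={job_F:*/9}
  job_F: interval 9, next fire after T=282 is 288
Earliest fire time = 288 (job job_F)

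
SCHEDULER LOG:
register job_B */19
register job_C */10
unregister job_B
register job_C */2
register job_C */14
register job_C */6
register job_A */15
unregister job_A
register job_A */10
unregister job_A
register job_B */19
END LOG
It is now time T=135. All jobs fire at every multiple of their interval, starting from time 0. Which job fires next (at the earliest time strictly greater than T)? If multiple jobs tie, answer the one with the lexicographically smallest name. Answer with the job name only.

Op 1: register job_B */19 -> active={job_B:*/19}
Op 2: register job_C */10 -> active={job_B:*/19, job_C:*/10}
Op 3: unregister job_B -> active={job_C:*/10}
Op 4: register job_C */2 -> active={job_C:*/2}
Op 5: register job_C */14 -> active={job_C:*/14}
Op 6: register job_C */6 -> active={job_C:*/6}
Op 7: register job_A */15 -> active={job_A:*/15, job_C:*/6}
Op 8: unregister job_A -> active={job_C:*/6}
Op 9: register job_A */10 -> active={job_A:*/10, job_C:*/6}
Op 10: unregister job_A -> active={job_C:*/6}
Op 11: register job_B */19 -> active={job_B:*/19, job_C:*/6}
  job_B: interval 19, next fire after T=135 is 152
  job_C: interval 6, next fire after T=135 is 138
Earliest = 138, winner (lex tiebreak) = job_C

Answer: job_C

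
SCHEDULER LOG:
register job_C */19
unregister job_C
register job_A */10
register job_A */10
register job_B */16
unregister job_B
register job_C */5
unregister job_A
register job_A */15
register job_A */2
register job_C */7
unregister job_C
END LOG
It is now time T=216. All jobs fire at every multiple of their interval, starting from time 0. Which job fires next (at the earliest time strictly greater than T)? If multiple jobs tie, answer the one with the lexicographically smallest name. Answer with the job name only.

Answer: job_A

Derivation:
Op 1: register job_C */19 -> active={job_C:*/19}
Op 2: unregister job_C -> active={}
Op 3: register job_A */10 -> active={job_A:*/10}
Op 4: register job_A */10 -> active={job_A:*/10}
Op 5: register job_B */16 -> active={job_A:*/10, job_B:*/16}
Op 6: unregister job_B -> active={job_A:*/10}
Op 7: register job_C */5 -> active={job_A:*/10, job_C:*/5}
Op 8: unregister job_A -> active={job_C:*/5}
Op 9: register job_A */15 -> active={job_A:*/15, job_C:*/5}
Op 10: register job_A */2 -> active={job_A:*/2, job_C:*/5}
Op 11: register job_C */7 -> active={job_A:*/2, job_C:*/7}
Op 12: unregister job_C -> active={job_A:*/2}
  job_A: interval 2, next fire after T=216 is 218
Earliest = 218, winner (lex tiebreak) = job_A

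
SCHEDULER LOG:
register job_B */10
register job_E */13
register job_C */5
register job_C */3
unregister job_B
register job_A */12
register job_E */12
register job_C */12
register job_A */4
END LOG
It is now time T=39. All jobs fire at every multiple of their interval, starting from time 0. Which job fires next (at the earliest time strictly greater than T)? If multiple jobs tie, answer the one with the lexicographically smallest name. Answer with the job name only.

Answer: job_A

Derivation:
Op 1: register job_B */10 -> active={job_B:*/10}
Op 2: register job_E */13 -> active={job_B:*/10, job_E:*/13}
Op 3: register job_C */5 -> active={job_B:*/10, job_C:*/5, job_E:*/13}
Op 4: register job_C */3 -> active={job_B:*/10, job_C:*/3, job_E:*/13}
Op 5: unregister job_B -> active={job_C:*/3, job_E:*/13}
Op 6: register job_A */12 -> active={job_A:*/12, job_C:*/3, job_E:*/13}
Op 7: register job_E */12 -> active={job_A:*/12, job_C:*/3, job_E:*/12}
Op 8: register job_C */12 -> active={job_A:*/12, job_C:*/12, job_E:*/12}
Op 9: register job_A */4 -> active={job_A:*/4, job_C:*/12, job_E:*/12}
  job_A: interval 4, next fire after T=39 is 40
  job_C: interval 12, next fire after T=39 is 48
  job_E: interval 12, next fire after T=39 is 48
Earliest = 40, winner (lex tiebreak) = job_A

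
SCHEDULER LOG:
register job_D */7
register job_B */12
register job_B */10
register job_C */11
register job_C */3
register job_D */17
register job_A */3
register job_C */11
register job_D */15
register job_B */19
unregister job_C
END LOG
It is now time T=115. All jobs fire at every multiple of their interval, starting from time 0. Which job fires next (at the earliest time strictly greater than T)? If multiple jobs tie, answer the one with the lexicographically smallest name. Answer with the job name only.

Answer: job_A

Derivation:
Op 1: register job_D */7 -> active={job_D:*/7}
Op 2: register job_B */12 -> active={job_B:*/12, job_D:*/7}
Op 3: register job_B */10 -> active={job_B:*/10, job_D:*/7}
Op 4: register job_C */11 -> active={job_B:*/10, job_C:*/11, job_D:*/7}
Op 5: register job_C */3 -> active={job_B:*/10, job_C:*/3, job_D:*/7}
Op 6: register job_D */17 -> active={job_B:*/10, job_C:*/3, job_D:*/17}
Op 7: register job_A */3 -> active={job_A:*/3, job_B:*/10, job_C:*/3, job_D:*/17}
Op 8: register job_C */11 -> active={job_A:*/3, job_B:*/10, job_C:*/11, job_D:*/17}
Op 9: register job_D */15 -> active={job_A:*/3, job_B:*/10, job_C:*/11, job_D:*/15}
Op 10: register job_B */19 -> active={job_A:*/3, job_B:*/19, job_C:*/11, job_D:*/15}
Op 11: unregister job_C -> active={job_A:*/3, job_B:*/19, job_D:*/15}
  job_A: interval 3, next fire after T=115 is 117
  job_B: interval 19, next fire after T=115 is 133
  job_D: interval 15, next fire after T=115 is 120
Earliest = 117, winner (lex tiebreak) = job_A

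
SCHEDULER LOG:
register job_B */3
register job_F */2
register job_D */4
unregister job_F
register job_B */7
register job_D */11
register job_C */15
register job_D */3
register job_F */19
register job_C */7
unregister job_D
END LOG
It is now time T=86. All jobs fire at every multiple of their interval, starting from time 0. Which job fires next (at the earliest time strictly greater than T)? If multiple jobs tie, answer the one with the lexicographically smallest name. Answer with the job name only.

Op 1: register job_B */3 -> active={job_B:*/3}
Op 2: register job_F */2 -> active={job_B:*/3, job_F:*/2}
Op 3: register job_D */4 -> active={job_B:*/3, job_D:*/4, job_F:*/2}
Op 4: unregister job_F -> active={job_B:*/3, job_D:*/4}
Op 5: register job_B */7 -> active={job_B:*/7, job_D:*/4}
Op 6: register job_D */11 -> active={job_B:*/7, job_D:*/11}
Op 7: register job_C */15 -> active={job_B:*/7, job_C:*/15, job_D:*/11}
Op 8: register job_D */3 -> active={job_B:*/7, job_C:*/15, job_D:*/3}
Op 9: register job_F */19 -> active={job_B:*/7, job_C:*/15, job_D:*/3, job_F:*/19}
Op 10: register job_C */7 -> active={job_B:*/7, job_C:*/7, job_D:*/3, job_F:*/19}
Op 11: unregister job_D -> active={job_B:*/7, job_C:*/7, job_F:*/19}
  job_B: interval 7, next fire after T=86 is 91
  job_C: interval 7, next fire after T=86 is 91
  job_F: interval 19, next fire after T=86 is 95
Earliest = 91, winner (lex tiebreak) = job_B

Answer: job_B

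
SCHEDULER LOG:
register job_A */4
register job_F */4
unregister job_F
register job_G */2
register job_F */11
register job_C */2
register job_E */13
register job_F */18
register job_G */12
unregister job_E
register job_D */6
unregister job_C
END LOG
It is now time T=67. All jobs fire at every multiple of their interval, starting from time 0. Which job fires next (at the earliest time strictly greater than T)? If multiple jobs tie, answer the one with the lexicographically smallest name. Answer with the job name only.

Op 1: register job_A */4 -> active={job_A:*/4}
Op 2: register job_F */4 -> active={job_A:*/4, job_F:*/4}
Op 3: unregister job_F -> active={job_A:*/4}
Op 4: register job_G */2 -> active={job_A:*/4, job_G:*/2}
Op 5: register job_F */11 -> active={job_A:*/4, job_F:*/11, job_G:*/2}
Op 6: register job_C */2 -> active={job_A:*/4, job_C:*/2, job_F:*/11, job_G:*/2}
Op 7: register job_E */13 -> active={job_A:*/4, job_C:*/2, job_E:*/13, job_F:*/11, job_G:*/2}
Op 8: register job_F */18 -> active={job_A:*/4, job_C:*/2, job_E:*/13, job_F:*/18, job_G:*/2}
Op 9: register job_G */12 -> active={job_A:*/4, job_C:*/2, job_E:*/13, job_F:*/18, job_G:*/12}
Op 10: unregister job_E -> active={job_A:*/4, job_C:*/2, job_F:*/18, job_G:*/12}
Op 11: register job_D */6 -> active={job_A:*/4, job_C:*/2, job_D:*/6, job_F:*/18, job_G:*/12}
Op 12: unregister job_C -> active={job_A:*/4, job_D:*/6, job_F:*/18, job_G:*/12}
  job_A: interval 4, next fire after T=67 is 68
  job_D: interval 6, next fire after T=67 is 72
  job_F: interval 18, next fire after T=67 is 72
  job_G: interval 12, next fire after T=67 is 72
Earliest = 68, winner (lex tiebreak) = job_A

Answer: job_A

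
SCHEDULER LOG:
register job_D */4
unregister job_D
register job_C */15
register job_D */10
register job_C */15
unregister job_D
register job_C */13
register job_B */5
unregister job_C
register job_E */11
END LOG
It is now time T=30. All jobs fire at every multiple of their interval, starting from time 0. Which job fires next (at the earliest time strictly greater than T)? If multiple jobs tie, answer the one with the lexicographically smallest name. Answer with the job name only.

Op 1: register job_D */4 -> active={job_D:*/4}
Op 2: unregister job_D -> active={}
Op 3: register job_C */15 -> active={job_C:*/15}
Op 4: register job_D */10 -> active={job_C:*/15, job_D:*/10}
Op 5: register job_C */15 -> active={job_C:*/15, job_D:*/10}
Op 6: unregister job_D -> active={job_C:*/15}
Op 7: register job_C */13 -> active={job_C:*/13}
Op 8: register job_B */5 -> active={job_B:*/5, job_C:*/13}
Op 9: unregister job_C -> active={job_B:*/5}
Op 10: register job_E */11 -> active={job_B:*/5, job_E:*/11}
  job_B: interval 5, next fire after T=30 is 35
  job_E: interval 11, next fire after T=30 is 33
Earliest = 33, winner (lex tiebreak) = job_E

Answer: job_E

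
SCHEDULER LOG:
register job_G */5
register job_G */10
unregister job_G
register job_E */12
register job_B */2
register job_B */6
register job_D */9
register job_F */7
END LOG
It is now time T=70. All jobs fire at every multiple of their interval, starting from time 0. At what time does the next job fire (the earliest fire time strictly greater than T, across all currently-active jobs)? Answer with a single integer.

Answer: 72

Derivation:
Op 1: register job_G */5 -> active={job_G:*/5}
Op 2: register job_G */10 -> active={job_G:*/10}
Op 3: unregister job_G -> active={}
Op 4: register job_E */12 -> active={job_E:*/12}
Op 5: register job_B */2 -> active={job_B:*/2, job_E:*/12}
Op 6: register job_B */6 -> active={job_B:*/6, job_E:*/12}
Op 7: register job_D */9 -> active={job_B:*/6, job_D:*/9, job_E:*/12}
Op 8: register job_F */7 -> active={job_B:*/6, job_D:*/9, job_E:*/12, job_F:*/7}
  job_B: interval 6, next fire after T=70 is 72
  job_D: interval 9, next fire after T=70 is 72
  job_E: interval 12, next fire after T=70 is 72
  job_F: interval 7, next fire after T=70 is 77
Earliest fire time = 72 (job job_B)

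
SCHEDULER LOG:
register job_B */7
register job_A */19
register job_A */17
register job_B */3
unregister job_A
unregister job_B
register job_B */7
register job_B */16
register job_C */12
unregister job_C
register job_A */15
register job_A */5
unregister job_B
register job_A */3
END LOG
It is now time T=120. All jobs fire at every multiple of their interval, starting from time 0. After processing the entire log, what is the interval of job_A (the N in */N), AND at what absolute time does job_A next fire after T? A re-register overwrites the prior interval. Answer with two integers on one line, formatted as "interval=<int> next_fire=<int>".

Answer: interval=3 next_fire=123

Derivation:
Op 1: register job_B */7 -> active={job_B:*/7}
Op 2: register job_A */19 -> active={job_A:*/19, job_B:*/7}
Op 3: register job_A */17 -> active={job_A:*/17, job_B:*/7}
Op 4: register job_B */3 -> active={job_A:*/17, job_B:*/3}
Op 5: unregister job_A -> active={job_B:*/3}
Op 6: unregister job_B -> active={}
Op 7: register job_B */7 -> active={job_B:*/7}
Op 8: register job_B */16 -> active={job_B:*/16}
Op 9: register job_C */12 -> active={job_B:*/16, job_C:*/12}
Op 10: unregister job_C -> active={job_B:*/16}
Op 11: register job_A */15 -> active={job_A:*/15, job_B:*/16}
Op 12: register job_A */5 -> active={job_A:*/5, job_B:*/16}
Op 13: unregister job_B -> active={job_A:*/5}
Op 14: register job_A */3 -> active={job_A:*/3}
Final interval of job_A = 3
Next fire of job_A after T=120: (120//3+1)*3 = 123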